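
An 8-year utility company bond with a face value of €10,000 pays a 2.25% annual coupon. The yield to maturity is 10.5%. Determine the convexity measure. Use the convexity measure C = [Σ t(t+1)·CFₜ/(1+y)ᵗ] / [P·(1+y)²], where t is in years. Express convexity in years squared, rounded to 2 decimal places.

With y = 0.105:
  t   CF        PV=CF/(1+0.105)^t    t·PV        t(t+1)·PV
  1       225.00       203.6199       203.6199         407.2398
  2       225.00       184.2714       368.5428       1,105.6285
  3       225.00       166.7615       500.2844       2,001.1375
  4       225.00       150.9153       603.6614       3,018.3069
  5       225.00       136.5750       682.8749       4,097.2492
  6       225.00       123.5973       741.5836       5,191.0850
  7       225.00       111.8527       782.9691       6,263.7526
  8    10,225.00     4,600.0769    36,800.6153     331,205.5373
  Σ                  5,677.6700    40,684.1513     353,289.9369
P = 5,677.6700.
Convexity = Σ t(t+1)·PV / [P·(1+y)²] = 353,289.9369 / (5,677.6700 × 1.221025) = 50.96084.

50.96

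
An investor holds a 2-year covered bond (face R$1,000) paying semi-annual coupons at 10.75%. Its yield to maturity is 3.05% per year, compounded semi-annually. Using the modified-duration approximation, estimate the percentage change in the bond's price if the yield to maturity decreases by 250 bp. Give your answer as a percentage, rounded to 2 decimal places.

+4.59%

Periodic yield y = 0.01525. Modified duration first:
  t   CF        PV=CF/(1+0.01525)^t    t·PV
  1        53.75        52.9426        52.9426
  2        53.75        52.1474       104.2948
  3        53.75        51.3641       154.0922
  4     1,053.75       991.8491     3,967.3963
  Σ                  1,148.3032     4,278.7259
P = 1,148.3032; D_Mac = 3.72613 half-year periods = 1.86306 yrs; D_mod = 1.86306/(1+0.01525) = 1.83508 yrs.
ΔP/P ≈ -D_mod · Δy = -1.83508 × (-0.025) = +0.045877 = +4.5877%.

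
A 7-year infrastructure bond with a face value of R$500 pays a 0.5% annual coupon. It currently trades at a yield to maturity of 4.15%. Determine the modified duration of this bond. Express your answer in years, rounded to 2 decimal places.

Periodic yield y = 0.0415. First find Macaulay duration:
  t   CF        PV=CF/(1+0.0415)^t    t·PV
  1         2.50         2.4004         2.4004
  2         2.50         2.3047         4.6095
  3         2.50         2.2129         6.6387
  4         2.50         2.1247         8.4989
  5         2.50         2.0401        10.2003
  6         2.50         1.9588        11.7526
  7       502.50       378.0255     2,646.1788
  Σ                    391.0671     2,690.2792
P = 391.0671; Macaulay duration = 2,690.2792 / 391.0671 = 6.87933 years.
Modified duration = D_Mac / (1 + y) = 6.87933 / 1.0415 = 6.60521 years.

6.61 years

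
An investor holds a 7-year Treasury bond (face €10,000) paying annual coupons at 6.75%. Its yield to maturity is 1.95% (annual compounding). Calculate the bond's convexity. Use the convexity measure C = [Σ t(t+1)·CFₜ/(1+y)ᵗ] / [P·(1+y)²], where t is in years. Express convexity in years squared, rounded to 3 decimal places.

With y = 0.0195:
  t   CF        PV=CF/(1+0.0195)^t    t·PV        t(t+1)·PV
  1       675.00       662.0893       662.0893       1,324.1785
  2       675.00       649.4255     1,298.8509       3,896.5528
  3       675.00       637.0039     1,911.0117       7,644.0466
  4       675.00       624.8199     2,499.2796      12,496.3980
  5       675.00       612.8690     3,064.3448      18,386.0686
  6       675.00       601.1466     3,606.8796      25,248.1570
  7    10,675.00     9,325.1811    65,276.2674     522,210.1393
  Σ                 13,112.5351    78,318.7232     591,205.5409
P = 13,112.5351.
Convexity = Σ t(t+1)·PV / [P·(1+y)²] = 591,205.5409 / (13,112.5351 × 1.039380) = 43.37878.

43.379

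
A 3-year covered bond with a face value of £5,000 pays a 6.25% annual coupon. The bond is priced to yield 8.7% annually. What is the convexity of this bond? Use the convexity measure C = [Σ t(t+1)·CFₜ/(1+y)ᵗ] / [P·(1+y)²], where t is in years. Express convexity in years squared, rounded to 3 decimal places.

With y = 0.087:
  t   CF        PV=CF/(1+0.087)^t    t·PV        t(t+1)·PV
  1       312.50       287.4885       287.4885         574.9770
  2       312.50       264.4788       528.9577       1,586.8730
  3     5,312.50     4,136.2836    12,408.8509      49,635.4035
  Σ                  4,688.2510    13,225.2971      51,797.2536
P = 4,688.2510.
Convexity = Σ t(t+1)·PV / [P·(1+y)²] = 51,797.2536 / (4,688.2510 × 1.181569) = 9.35054.

9.351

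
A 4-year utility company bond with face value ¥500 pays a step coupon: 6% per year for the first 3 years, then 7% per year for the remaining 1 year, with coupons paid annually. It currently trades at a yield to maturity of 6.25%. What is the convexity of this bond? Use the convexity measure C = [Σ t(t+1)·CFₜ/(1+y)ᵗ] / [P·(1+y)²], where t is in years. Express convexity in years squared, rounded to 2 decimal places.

With y = 0.0625:
  t   CF        PV=CF/(1+0.0625)^t    t·PV        t(t+1)·PV
  1        30.00        28.2353        28.2353          56.4706
  2        30.00        26.5744        53.1488         159.4464
  3        30.00        25.0112        75.0336         300.1343
  4       535.00       419.7957     1,679.1830       8,395.9148
  Σ                    499.6166     1,835.6006       8,911.9661
P = 499.6166.
Convexity = Σ t(t+1)·PV / [P·(1+y)²] = 8,911.9661 / (499.6166 × 1.128906) = 15.80079.

15.80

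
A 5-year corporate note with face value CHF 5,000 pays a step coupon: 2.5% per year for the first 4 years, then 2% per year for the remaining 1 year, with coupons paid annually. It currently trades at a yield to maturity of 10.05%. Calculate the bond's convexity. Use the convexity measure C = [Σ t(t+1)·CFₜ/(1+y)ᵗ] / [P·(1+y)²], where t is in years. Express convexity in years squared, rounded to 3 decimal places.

With y = 0.1005:
  t   CF        PV=CF/(1+0.1005)^t    t·PV        t(t+1)·PV
  1       125.00       113.5847       113.5847         227.1695
  2       125.00       103.2119       206.4239         619.2716
  3       125.00        93.7864       281.3592       1,125.4368
  4       125.00        85.2216       340.8865       1,704.4326
  5     5,100.00     3,159.5115    15,797.5575      94,785.3453
  Σ                  3,555.3162    16,739.8119      98,461.6557
P = 3,555.3162.
Convexity = Σ t(t+1)·PV / [P·(1+y)²] = 98,461.6557 / (3,555.3162 × 1.211100) = 22.86698.

22.867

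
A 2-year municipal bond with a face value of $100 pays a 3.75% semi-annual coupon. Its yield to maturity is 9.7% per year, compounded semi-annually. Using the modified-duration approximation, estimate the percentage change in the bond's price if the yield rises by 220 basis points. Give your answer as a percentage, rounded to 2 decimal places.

-4.07%

Periodic yield y = 0.0485. Modified duration first:
  t   CF        PV=CF/(1+0.0485)^t    t·PV
  1        1.875         1.7883         1.7883
  2        1.875         1.7055         3.4111
  3        1.875         1.6267         4.8800
  4      101.875        84.2935       337.1738
  Σ                     89.4139       347.2532
P = 89.4139; D_Mac = 3.88366 half-year periods = 1.94183 yrs; D_mod = 1.94183/(1+0.0485) = 1.85201 yrs.
ΔP/P ≈ -D_mod · Δy = -1.85201 × (+0.022) = -0.040744 = -4.0744%.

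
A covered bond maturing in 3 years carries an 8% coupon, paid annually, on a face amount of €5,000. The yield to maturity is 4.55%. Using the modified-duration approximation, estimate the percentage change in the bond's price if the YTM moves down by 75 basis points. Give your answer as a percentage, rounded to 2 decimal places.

Periodic yield y = 0.0455. Modified duration first:
  t   CF        PV=CF/(1+0.0455)^t    t·PV
  1       400.00       382.5921       382.5921
  2       400.00       365.9417       731.8834
  3     5,400.00     4,725.2158    14,175.6474
  Σ                  5,473.7496    15,290.1229
P = 5,473.7496; D_Mac = 2.79335 yrs; D_mod = 2.79335/(1+0.0455) = 2.67179 yrs.
ΔP/P ≈ -D_mod · Δy = -2.67179 × (-0.0075) = +0.020038 = +2.0038%.

+2.00%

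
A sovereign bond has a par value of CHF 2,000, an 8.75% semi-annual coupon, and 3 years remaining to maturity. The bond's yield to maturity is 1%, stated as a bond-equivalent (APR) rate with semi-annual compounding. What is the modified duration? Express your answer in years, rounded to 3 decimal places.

Periodic yield y = 0.005. First find Macaulay duration:
  t   CF        PV=CF/(1+0.005)^t    t·PV
  1        87.50        87.0647        87.0647
  2        87.50        86.6315       173.2630
  3        87.50        86.2005       258.6015
  4        87.50        85.7717       343.0866
  5        87.50        85.3449       426.7247
  6     2,087.50     2,025.9565    12,155.7389
  Σ                  2,456.9698    13,444.4795
P = 2,456.9698; Macaulay duration = 13,444.4795 / 2,456.9698 = 5.47198 half-year periods = 2.73599 years.
Modified duration = D_Mac / (1 + y) = 2.73599 / 1.005 = 2.72238 years.

2.722 years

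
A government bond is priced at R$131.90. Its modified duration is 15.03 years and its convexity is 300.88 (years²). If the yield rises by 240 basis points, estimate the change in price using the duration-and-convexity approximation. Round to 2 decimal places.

-R$36.15

Duration effect: -D_mod·Δy = -15.03 × (+0.024) = -0.360720
Convexity effect: ½·C·(Δy)² = 0.5 × 300.88 × (0.024)² = +0.08665344
ΔP/P ≈ -0.360720 + 0.08665344 = -0.27406656
ΔP ≈ 131.90 × (-0.27406656) = -36.149379264.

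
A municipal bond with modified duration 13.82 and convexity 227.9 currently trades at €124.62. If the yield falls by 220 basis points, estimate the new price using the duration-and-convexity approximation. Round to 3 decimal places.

€169.382

Duration effect: -D_mod·Δy = -13.82 × (-0.022) = +0.304040
Convexity effect: ½·C·(Δy)² = 0.5 × 227.9 × (-0.022)² = +0.0551518
ΔP/P ≈ +0.304040 + 0.0551518 = +0.3591918
New price ≈ 124.62 × (1 + 0.3591918) = 169.382482116.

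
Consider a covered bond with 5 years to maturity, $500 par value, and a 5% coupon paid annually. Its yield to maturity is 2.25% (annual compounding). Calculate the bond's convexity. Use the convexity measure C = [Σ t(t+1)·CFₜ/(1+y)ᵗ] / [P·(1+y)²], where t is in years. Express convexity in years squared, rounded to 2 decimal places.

With y = 0.0225:
  t   CF        PV=CF/(1+0.0225)^t    t·PV        t(t+1)·PV
  1        25.00        24.4499        24.4499          48.8998
  2        25.00        23.9119        47.8237         143.4712
  3        25.00        23.3857        70.1570         280.6282
  4        25.00        22.8711        91.4843         457.4217
  5       525.00       469.7240     2,348.6198      14,091.7190
  Σ                    564.3425     2,582.5348      15,022.1398
P = 564.3425.
Convexity = Σ t(t+1)·PV / [P·(1+y)²] = 15,022.1398 / (564.3425 × 1.045506) = 25.46024.

25.46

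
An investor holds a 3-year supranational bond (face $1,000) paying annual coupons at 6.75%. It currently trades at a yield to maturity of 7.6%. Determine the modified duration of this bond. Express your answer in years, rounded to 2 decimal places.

Periodic yield y = 0.076. First find Macaulay duration:
  t   CF        PV=CF/(1+0.076)^t    t·PV
  1        67.50        62.7323        62.7323
  2        67.50        58.3014       116.6029
  3     1,067.50       856.9018     2,570.7055
  Σ                    977.9356     2,750.0407
P = 977.9356; Macaulay duration = 2,750.0407 / 977.9356 = 2.81209 years.
Modified duration = D_Mac / (1 + y) = 2.81209 / 1.076 = 2.61346 years.

2.61 years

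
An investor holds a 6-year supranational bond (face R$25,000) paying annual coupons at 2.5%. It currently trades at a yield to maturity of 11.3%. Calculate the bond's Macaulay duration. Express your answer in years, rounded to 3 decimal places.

5.533 years

Periodic yield y = 0.113. Discount each cash flow and weight by its year:
  t   CF        PV=CF/(1+0.113)^t    t·PV
  1       625.00       561.5454       561.5454
  2       625.00       504.5331     1,009.0663
  3       625.00       453.3092     1,359.9276
  4       625.00       407.2859     1,629.1435
  5       625.00       365.9352     1,829.6760
  6    25,625.00    13,480.0930    80,880.5579
  Σ                 15,772.7018    87,269.9167
Price P = Σ PV = 15,772.7018.
Macaulay duration = Σ(t·PV) / P = 87,269.9167 / 15,772.7018 = 5.53297 years.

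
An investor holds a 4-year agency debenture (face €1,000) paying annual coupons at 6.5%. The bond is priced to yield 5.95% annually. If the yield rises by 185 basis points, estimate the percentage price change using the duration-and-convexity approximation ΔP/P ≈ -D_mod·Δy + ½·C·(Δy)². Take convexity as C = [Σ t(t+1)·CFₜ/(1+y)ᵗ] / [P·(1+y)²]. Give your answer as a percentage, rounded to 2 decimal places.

With y = 0.0595:
  t   CF        PV=CF/(1+0.0595)^t    t·PV        t(t+1)·PV
  1        65.00        61.3497        61.3497         122.6994
  2        65.00        57.9044       115.8088         347.4263
  3        65.00        54.6526       163.9577         655.8307
  4     1,065.00       845.1733     3,380.6932      16,903.4658
  Σ                  1,019.0799     3,721.8093      18,029.4221
P = 1,019.0799; D_Mac = 3.65213 yrs; D_mod = 3.44703 yrs; C = 15.76056.
Duration effect: -3.44703 × (+0.0185) = -0.063770
Convexity effect: 0.5 × 15.76056 × (0.0185)² = +0.0026970
ΔP/P ≈ -0.063770 + 0.0026970 = -0.061073 = -6.1073%.

-6.11%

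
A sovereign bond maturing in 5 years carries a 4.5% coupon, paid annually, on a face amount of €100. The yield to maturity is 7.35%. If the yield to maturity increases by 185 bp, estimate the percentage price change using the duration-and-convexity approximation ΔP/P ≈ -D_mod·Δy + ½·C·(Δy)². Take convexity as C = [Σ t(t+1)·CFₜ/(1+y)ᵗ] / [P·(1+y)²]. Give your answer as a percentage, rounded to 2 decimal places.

-7.46%

With y = 0.0735:
  t   CF        PV=CF/(1+0.0735)^t    t·PV        t(t+1)·PV
  1         4.50         4.1919         4.1919           8.3838
  2         4.50         3.9049         7.8098          23.4293
  3         4.50         3.6375        10.9126          43.6503
  4         4.50         3.3885        13.5539          67.7695
  5       104.50        73.3003       366.5017       2,199.0105
  Σ                     88.4231       402.9699       2,342.2434
P = 88.4231; D_Mac = 4.55729 yrs; D_mod = 4.24526 yrs; C = 22.98593.
Duration effect: -4.24526 × (+0.0185) = -0.078537
Convexity effect: 0.5 × 22.98593 × (0.0185)² = +0.0039335
ΔP/P ≈ -0.078537 + 0.0039335 = -0.074604 = -7.4604%.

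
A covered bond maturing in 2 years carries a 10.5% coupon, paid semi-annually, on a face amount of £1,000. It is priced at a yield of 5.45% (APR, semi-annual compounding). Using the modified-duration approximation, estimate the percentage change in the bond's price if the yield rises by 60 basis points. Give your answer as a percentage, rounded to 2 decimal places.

-1.09%

Periodic yield y = 0.02725. Modified duration first:
  t   CF        PV=CF/(1+0.02725)^t    t·PV
  1        52.50        51.1073        51.1073
  2        52.50        49.7516        99.5032
  3        52.50        48.4318       145.2955
  4     1,052.50       945.1865     3,780.7460
  Σ                  1,094.4772     4,076.6519
P = 1,094.4772; D_Mac = 3.72475 half-year periods = 1.86237 yrs; D_mod = 1.86237/(1+0.02725) = 1.81297 yrs.
ΔP/P ≈ -D_mod · Δy = -1.81297 × (+0.006) = -0.010878 = -1.0878%.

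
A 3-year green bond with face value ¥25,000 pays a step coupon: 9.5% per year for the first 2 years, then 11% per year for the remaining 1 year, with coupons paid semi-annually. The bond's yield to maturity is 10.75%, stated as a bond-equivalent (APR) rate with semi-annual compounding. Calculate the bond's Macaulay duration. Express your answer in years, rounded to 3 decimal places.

Periodic yield y = 0.05375. Discount each cash flow and weight by its period:
  t   CF        PV=CF/(1+0.05375)^t    t·PV
  1     1,187.50     1,126.9276     1,126.9276
  2     1,187.50     1,069.4450     2,138.8899
  3     1,187.50     1,014.8944     3,044.6832
  4     1,187.50       963.1264     3,852.5054
  5     1,375.00     1,058.3145     5,291.5727
  6    26,375.00    19,264.9081   115,589.4488
  Σ                 24,497.6160   131,044.0277
Price P = Σ PV = 24,497.6160.
Macaulay duration = Σ(t·PV) / P = 131,044.0277 / 24,497.6160 = 5.34926 half-year periods.
In years: 5.34926 / 2 = 2.67463 years.

2.675 years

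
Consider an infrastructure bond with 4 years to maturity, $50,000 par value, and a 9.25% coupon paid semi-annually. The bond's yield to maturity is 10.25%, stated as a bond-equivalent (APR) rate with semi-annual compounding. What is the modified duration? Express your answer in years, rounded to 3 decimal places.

3.255 years

Periodic yield y = 0.05125. First find Macaulay duration:
  t   CF        PV=CF/(1+0.05125)^t    t·PV
  1     2,312.50     2,199.7622     2,199.7622
  2     2,312.50     2,092.5205     4,185.0410
  3     2,312.50     1,990.5070     5,971.5211
  4     2,312.50     1,893.4669     7,573.8674
  5     2,312.50     1,801.1575     9,005.7876
  6     2,312.50     1,713.3484    10,280.0905
  7     2,312.50     1,629.8201    11,408.7410
  8    52,312.50    35,071.7474   280,573.9794
  Σ                 48,392.3301   331,198.7903
P = 48,392.3301; Macaulay duration = 331,198.7903 / 48,392.3301 = 6.84403 half-year periods = 3.42202 years.
Modified duration = D_Mac / (1 + y) = 3.42202 / 1.05125 = 3.25519 years.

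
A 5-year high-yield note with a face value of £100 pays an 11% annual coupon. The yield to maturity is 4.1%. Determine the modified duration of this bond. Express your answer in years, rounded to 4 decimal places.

4.0560 years

Periodic yield y = 0.041. First find Macaulay duration:
  t   CF        PV=CF/(1+0.041)^t    t·PV
  1        11.00        10.5668        10.5668
  2        11.00        10.1506        20.3012
  3        11.00         9.7508        29.2524
  4        11.00         9.3668        37.4671
  5       111.00        90.7965       453.9827
  Σ                    130.6315       551.5702
P = 130.6315; Macaulay duration = 551.5702 / 130.6315 = 4.22234 years.
Modified duration = D_Mac / (1 + y) = 4.22234 / 1.041 = 4.05604 years.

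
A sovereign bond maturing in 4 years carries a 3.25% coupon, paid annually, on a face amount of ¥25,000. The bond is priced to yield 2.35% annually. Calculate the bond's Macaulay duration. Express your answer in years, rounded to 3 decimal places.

Periodic yield y = 0.0235. Discount each cash flow and weight by its year:
  t   CF        PV=CF/(1+0.0235)^t    t·PV
  1       812.50       793.8447       793.8447
  2       812.50       775.6176     1,551.2353
  3       812.50       757.8091     2,273.4274
  4    25,812.50    23,522.2402    94,088.9609
  Σ                 25,849.5116    98,707.4682
Price P = Σ PV = 25,849.5116.
Macaulay duration = Σ(t·PV) / P = 98,707.4682 / 25,849.5116 = 3.81854 years.

3.819 years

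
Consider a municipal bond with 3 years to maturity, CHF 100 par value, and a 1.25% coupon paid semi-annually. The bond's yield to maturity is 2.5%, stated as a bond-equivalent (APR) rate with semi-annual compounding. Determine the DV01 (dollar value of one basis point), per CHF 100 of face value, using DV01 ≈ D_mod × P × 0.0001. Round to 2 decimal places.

CHF 0.03

Periodic yield y = 0.0125.
  t   CF        PV=CF/(1+0.0125)^t    t·PV
  1        0.625         0.6173         0.6173
  2        0.625         0.6097         1.2193
  3        0.625         0.6021         1.8064
  4        0.625         0.5947         2.3788
  5        0.625         0.5874         2.9368
  6      100.625        93.3976       560.3856
  Σ                     96.4087       569.3442
P = 96.4087; D_Mac = 5.90552 half-year periods = 2.95276 yrs; D_mod = 2.91631 yrs.
DV01 ≈ 2.91631 × 96.4087 × 0.0001 = 0.028116.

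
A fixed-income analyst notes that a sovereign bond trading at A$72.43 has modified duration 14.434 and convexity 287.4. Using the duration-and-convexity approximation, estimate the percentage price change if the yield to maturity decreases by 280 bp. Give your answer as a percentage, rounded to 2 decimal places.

Duration effect: -D_mod·Δy = -14.434 × (-0.028) = +0.404152
Convexity effect: ½·C·(Δy)² = 0.5 × 287.4 × (-0.028)² = +0.1126608
ΔP/P ≈ +0.404152 + 0.1126608 = +0.5168128
= +51.68128%.

+51.68%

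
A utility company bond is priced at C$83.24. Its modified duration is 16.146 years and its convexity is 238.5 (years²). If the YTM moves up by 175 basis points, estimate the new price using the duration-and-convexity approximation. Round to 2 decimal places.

C$62.76

Duration effect: -D_mod·Δy = -16.146 × (+0.0175) = -0.282555
Convexity effect: ½·C·(Δy)² = 0.5 × 238.5 × (0.0175)² = +0.0365203125
ΔP/P ≈ -0.282555 + 0.0365203125 = -0.2460346875
New price ≈ 83.24 × (1 - 0.2460346875) = 62.7600726125.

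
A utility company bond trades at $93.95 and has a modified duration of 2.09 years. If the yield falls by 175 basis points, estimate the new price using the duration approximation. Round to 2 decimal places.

$97.39

Duration approximation: ΔP/P ≈ -D_mod · Δy = -2.09 × (-0.0175) = +0.036575.
New price ≈ 93.95 × (1 + 0.036575) = 97.38622125.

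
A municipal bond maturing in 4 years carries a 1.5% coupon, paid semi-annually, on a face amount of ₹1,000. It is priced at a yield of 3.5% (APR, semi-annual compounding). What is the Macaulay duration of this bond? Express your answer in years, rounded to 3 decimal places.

Periodic yield y = 0.0175. Discount each cash flow and weight by its period:
  t   CF        PV=CF/(1+0.0175)^t    t·PV
  1         7.50         7.3710         7.3710
  2         7.50         7.2442        14.4885
  3         7.50         7.1196        21.3589
  4         7.50         6.9972        27.9888
  5         7.50         6.8768        34.3842
  6         7.50         6.7586        40.5514
  7         7.50         6.6423        46.4963
  8     1,007.50       876.9397     7,015.5173
  Σ                    925.9495     7,208.1564
Price P = Σ PV = 925.9495.
Macaulay duration = Σ(t·PV) / P = 7,208.1564 / 925.9495 = 7.78461 half-year periods.
In years: 7.78461 / 2 = 3.89231 years.

3.892 years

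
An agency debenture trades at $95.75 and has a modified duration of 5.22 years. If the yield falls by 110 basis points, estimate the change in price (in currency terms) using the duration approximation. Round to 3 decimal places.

+$5.498

Duration approximation: ΔP/P ≈ -D_mod · Δy = -5.22 × (-0.011) = +0.057420.
ΔP ≈ 95.75 × (+0.057420) = +5.497965.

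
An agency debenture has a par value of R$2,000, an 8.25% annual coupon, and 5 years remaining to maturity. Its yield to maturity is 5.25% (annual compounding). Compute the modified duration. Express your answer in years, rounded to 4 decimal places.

4.1230 years

Periodic yield y = 0.0525. First find Macaulay duration:
  t   CF        PV=CF/(1+0.0525)^t    t·PV
  1       165.00       156.7696       156.7696
  2       165.00       148.9497       297.8995
  3       165.00       141.5199       424.5598
  4       165.00       134.4607       537.8430
  5     2,165.00     1,676.2831     8,381.4157
  Σ                  2,257.9832     9,798.4876
P = 2,257.9832; Macaulay duration = 9,798.4876 / 2,257.9832 = 4.33949 years.
Modified duration = D_Mac / (1 + y) = 4.33949 / 1.0525 = 4.12303 years.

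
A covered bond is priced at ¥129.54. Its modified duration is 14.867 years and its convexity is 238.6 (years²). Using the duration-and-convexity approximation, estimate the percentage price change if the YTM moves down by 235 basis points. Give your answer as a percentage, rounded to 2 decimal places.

Duration effect: -D_mod·Δy = -14.867 × (-0.0235) = +0.3493745
Convexity effect: ½·C·(Δy)² = 0.5 × 238.6 × (-0.0235)² = +0.065883425
ΔP/P ≈ +0.3493745 + 0.065883425 = +0.415257925
= +41.5257925%.

+41.53%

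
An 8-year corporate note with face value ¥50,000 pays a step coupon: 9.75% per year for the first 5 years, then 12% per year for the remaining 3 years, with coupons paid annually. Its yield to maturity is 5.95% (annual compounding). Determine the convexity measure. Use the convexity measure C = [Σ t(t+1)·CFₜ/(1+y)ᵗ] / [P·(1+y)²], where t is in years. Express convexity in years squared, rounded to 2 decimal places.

With y = 0.0595:
  t   CF        PV=CF/(1+0.0595)^t    t·PV        t(t+1)·PV
  1     4,875.00     4,601.2270     4,601.2270       9,202.4540
  2     4,875.00     4,342.8287     8,685.6574      26,056.9721
  3     4,875.00     4,098.9417    12,296.8250      49,187.2999
  4     4,875.00     3,868.7510    15,475.0039      77,375.0195
  5     4,875.00     3,651.4875    18,257.4374     109,544.6241
  6     6,000.00     4,241.7541    25,450.5244     178,153.6705
  7     6,000.00     4,003.5432    28,024.8027     224,198.4212
  8    56,000.00    35,267.9599   282,143.6794   2,539,293.1146
  Σ                 64,076.4930   394,935.1570   3,213,011.5760
P = 64,076.4930.
Convexity = Σ t(t+1)·PV / [P·(1+y)²] = 3,213,011.5760 / (64,076.4930 × 1.122540) = 44.66956.

44.67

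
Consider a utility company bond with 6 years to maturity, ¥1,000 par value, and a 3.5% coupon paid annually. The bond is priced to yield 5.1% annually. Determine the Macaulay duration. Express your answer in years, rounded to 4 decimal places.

5.4904 years

Periodic yield y = 0.051. Discount each cash flow and weight by its year:
  t   CF        PV=CF/(1+0.051)^t    t·PV
  1        35.00        33.3016        33.3016
  2        35.00        31.6856        63.3713
  3        35.00        30.1481        90.4443
  4        35.00        28.6852       114.7406
  5        35.00        27.2932       136.4660
  6     1,035.00       767.9343     4,607.6057
  Σ                    919.0480     5,045.9295
Price P = Σ PV = 919.0480.
Macaulay duration = Σ(t·PV) / P = 5,045.9295 / 919.0480 = 5.49039 years.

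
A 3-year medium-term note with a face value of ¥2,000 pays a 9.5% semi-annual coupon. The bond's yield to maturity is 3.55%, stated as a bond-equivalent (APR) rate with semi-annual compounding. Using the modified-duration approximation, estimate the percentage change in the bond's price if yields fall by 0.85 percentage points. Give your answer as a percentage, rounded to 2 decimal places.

Periodic yield y = 0.01775. Modified duration first:
  t   CF        PV=CF/(1+0.01775)^t    t·PV
  1        95.00        93.3432        93.3432
  2        95.00        91.7152       183.4304
  3        95.00        90.1157       270.3470
  4        95.00        88.5440       354.1760
  5        95.00        86.9998       434.9988
  6     2,095.00     1,885.1129    11,310.6773
  Σ                  2,335.8307    12,646.9727
P = 2,335.8307; D_Mac = 5.41434 half-year periods = 2.70717 yrs; D_mod = 2.70717/(1+0.01775) = 2.65995 yrs.
ΔP/P ≈ -D_mod · Δy = -2.65995 × (-0.0085) = +0.022610 = +2.2610%.

+2.26%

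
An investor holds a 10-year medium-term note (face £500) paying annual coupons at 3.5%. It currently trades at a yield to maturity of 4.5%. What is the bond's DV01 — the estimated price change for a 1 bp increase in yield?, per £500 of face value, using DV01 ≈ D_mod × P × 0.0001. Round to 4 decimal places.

Periodic yield y = 0.045.
  t   CF        PV=CF/(1+0.045)^t    t·PV
  1        17.50        16.7464        16.7464
  2        17.50        16.0253        32.0505
  3        17.50        15.3352        46.0056
  4        17.50        14.6748        58.6993
  5        17.50        14.0429        70.2145
  6        17.50        13.4382        80.6291
  7        17.50        12.8595        90.0165
  8        17.50        12.3057        98.4459
  9        17.50        11.7758       105.9824
  10      517.50       333.2326     3,332.3258
  Σ                    460.4364     3,931.1160
P = 460.4364; D_Mac = 8.53780 yrs; D_mod = 8.17015 yrs.
DV01 ≈ 8.17015 × 460.4364 × 0.0001 = 0.376183.

£0.3762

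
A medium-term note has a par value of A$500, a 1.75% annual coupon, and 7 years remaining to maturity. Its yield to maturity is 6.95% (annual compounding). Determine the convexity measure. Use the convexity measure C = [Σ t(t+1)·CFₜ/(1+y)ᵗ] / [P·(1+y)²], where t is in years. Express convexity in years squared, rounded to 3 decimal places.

With y = 0.0695:
  t   CF        PV=CF/(1+0.0695)^t    t·PV        t(t+1)·PV
  1         8.75         8.1814         8.1814          16.3628
  2         8.75         7.6497        15.2995          45.8984
  3         8.75         7.1526        21.4579          85.8315
  4         8.75         6.6878        26.7513         133.7565
  5         8.75         6.2532        31.2661         187.5968
  6         8.75         5.8469        35.0812         245.5685
  7       508.75       317.8622     2,225.0355      17,800.2838
  Σ                    359.6339     2,363.0729      18,515.2983
P = 359.6339.
Convexity = Σ t(t+1)·PV / [P·(1+y)²] = 18,515.2983 / (359.6339 × 1.143830) = 45.00995.

45.010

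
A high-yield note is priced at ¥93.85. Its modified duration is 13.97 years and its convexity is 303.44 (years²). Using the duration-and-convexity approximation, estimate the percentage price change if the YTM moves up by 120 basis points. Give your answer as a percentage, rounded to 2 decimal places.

-14.58%

Duration effect: -D_mod·Δy = -13.97 × (+0.012) = -0.167640
Convexity effect: ½·C·(Δy)² = 0.5 × 303.44 × (0.012)² = +0.02184768
ΔP/P ≈ -0.167640 + 0.02184768 = -0.14579232
= -14.579232%.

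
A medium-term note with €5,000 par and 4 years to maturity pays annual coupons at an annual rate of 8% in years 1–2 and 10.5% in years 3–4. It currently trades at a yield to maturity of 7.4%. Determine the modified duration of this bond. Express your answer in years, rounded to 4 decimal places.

Periodic yield y = 0.074. First find Macaulay duration:
  t   CF        PV=CF/(1+0.074)^t    t·PV
  1       400.00       372.4395       372.4395
  2       400.00       346.7779       693.5558
  3       525.00       423.7859     1,271.3576
  4     5,525.00     4,152.5527    16,610.2110
  Σ                  5,295.5560    18,947.5638
P = 5,295.5560; Macaulay duration = 18,947.5638 / 5,295.5560 = 3.57801 years.
Modified duration = D_Mac / (1 + y) = 3.57801 / 1.074 = 3.33148 years.

3.3315 years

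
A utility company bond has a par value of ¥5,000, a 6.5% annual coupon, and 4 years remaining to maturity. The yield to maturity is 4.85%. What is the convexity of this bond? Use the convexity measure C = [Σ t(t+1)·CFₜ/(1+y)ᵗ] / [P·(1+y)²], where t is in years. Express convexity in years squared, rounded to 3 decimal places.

16.135

With y = 0.0485:
  t   CF        PV=CF/(1+0.0485)^t    t·PV        t(t+1)·PV
  1       325.00       309.9666       309.9666         619.9332
  2       325.00       295.6286       591.2573       1,773.7718
  3       325.00       281.9539       845.8616       3,383.4464
  4     5,325.00     4,406.0140    17,624.0560      88,120.2800
  Σ                  5,293.5631    19,371.1415      93,897.4315
P = 5,293.5631.
Convexity = Σ t(t+1)·PV / [P·(1+y)²] = 93,897.4315 / (5,293.5631 × 1.099352) = 16.13499.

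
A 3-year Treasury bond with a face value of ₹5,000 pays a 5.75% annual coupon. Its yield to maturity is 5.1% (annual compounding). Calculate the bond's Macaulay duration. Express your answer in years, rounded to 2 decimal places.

Periodic yield y = 0.051. Discount each cash flow and weight by its year:
  t   CF        PV=CF/(1+0.051)^t    t·PV
  1       287.50       273.5490       273.5490
  2       287.50       260.2750       520.5500
  3     5,287.50     4,554.5160    13,663.5480
  Σ                  5,088.3400    14,457.6470
Price P = Σ PV = 5,088.3400.
Macaulay duration = Σ(t·PV) / P = 14,457.6470 / 5,088.3400 = 2.84133 years.

2.84 years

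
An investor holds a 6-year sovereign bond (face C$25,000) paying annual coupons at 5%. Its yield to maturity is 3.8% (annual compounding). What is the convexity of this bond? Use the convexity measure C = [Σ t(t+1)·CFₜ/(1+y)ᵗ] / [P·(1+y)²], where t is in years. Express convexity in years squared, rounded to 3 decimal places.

With y = 0.038:
  t   CF        PV=CF/(1+0.038)^t    t·PV        t(t+1)·PV
  1     1,250.00     1,204.2389     1,204.2389       2,408.4778
  2     1,250.00     1,160.1531     2,320.3062       6,960.9186
  3     1,250.00     1,117.6812     3,353.0437      13,412.1746
  4     1,250.00     1,076.7642     4,307.0567      21,535.2836
  5     1,250.00     1,037.3451     5,186.7253      31,120.3520
  6    26,250.00    20,986.7499   125,920.4993     881,443.4950
  Σ                 26,582.9324   142,291.8701     956,880.7016
P = 26,582.9324.
Convexity = Σ t(t+1)·PV / [P·(1+y)²] = 956,880.7016 / (26,582.9324 × 1.077444) = 33.40875.

33.409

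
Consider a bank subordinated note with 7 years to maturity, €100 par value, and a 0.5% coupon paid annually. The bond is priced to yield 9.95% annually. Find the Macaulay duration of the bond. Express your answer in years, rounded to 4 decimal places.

6.8473 years

Periodic yield y = 0.0995. Discount each cash flow and weight by its year:
  t   CF        PV=CF/(1+0.0995)^t    t·PV
  1         0.50         0.4548         0.4548
  2         0.50         0.4136         0.8272
  3         0.50         0.3762         1.1285
  4         0.50         0.3421         1.3685
  5         0.50         0.3112         1.5558
  6         0.50         0.2830         1.6980
  7       100.50        51.7368       362.1575
  Σ                     53.9176       369.1903
Price P = Σ PV = 53.9176.
Macaulay duration = Σ(t·PV) / P = 369.1903 / 53.9176 = 6.84731 years.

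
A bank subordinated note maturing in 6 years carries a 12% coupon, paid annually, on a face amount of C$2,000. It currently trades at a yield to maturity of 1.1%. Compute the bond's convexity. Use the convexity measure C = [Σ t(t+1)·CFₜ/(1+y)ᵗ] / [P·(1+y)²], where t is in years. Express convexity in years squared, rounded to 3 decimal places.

31.276

With y = 0.011:
  t   CF        PV=CF/(1+0.011)^t    t·PV        t(t+1)·PV
  1       240.00       237.3887       237.3887         474.7774
  2       240.00       234.8059       469.6117       1,408.8352
  3       240.00       232.2511       696.7533       2,787.0132
  4       240.00       229.7241       918.8965       4,594.4826
  5       240.00       227.2247     1,136.1233       6,816.7398
  6     2,240.00     2,097.6889    12,586.1335      88,102.9347
  Σ                  3,259.0834    16,044.9071     104,184.7830
P = 3,259.0834.
Convexity = Σ t(t+1)·PV / [P·(1+y)²] = 104,184.7830 / (3,259.0834 × 1.022121) = 31.27566.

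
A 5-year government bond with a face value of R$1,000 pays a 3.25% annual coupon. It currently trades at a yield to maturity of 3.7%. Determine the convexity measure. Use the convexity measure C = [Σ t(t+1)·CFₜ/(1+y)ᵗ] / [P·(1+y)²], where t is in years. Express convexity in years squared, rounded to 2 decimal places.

25.61

With y = 0.037:
  t   CF        PV=CF/(1+0.037)^t    t·PV        t(t+1)·PV
  1        32.50        31.3404        31.3404          62.6808
  2        32.50        30.2222        60.4444         181.3331
  3        32.50        29.1439        87.4316         349.7263
  4        32.50        28.1040       112.4161         562.0803
  5     1,032.50       860.9864     4,304.9319      25,829.5912
  Σ                    979.7968     4,596.5643      26,985.4117
P = 979.7968.
Convexity = Σ t(t+1)·PV / [P·(1+y)²] = 26,985.4117 / (979.7968 × 1.075369) = 25.61153.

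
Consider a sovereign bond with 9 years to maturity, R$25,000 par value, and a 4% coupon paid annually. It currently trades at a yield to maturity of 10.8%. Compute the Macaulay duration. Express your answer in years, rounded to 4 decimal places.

Periodic yield y = 0.108. Discount each cash flow and weight by its year:
  t   CF        PV=CF/(1+0.108)^t    t·PV
  1     1,000.00       902.5271       902.5271
  2     1,000.00       814.5551     1,629.1102
  3     1,000.00       735.1581     2,205.4742
  4     1,000.00       663.5000     2,654.0002
  5     1,000.00       598.8268     2,994.1338
  6     1,000.00       540.4574     3,242.7442
  7     1,000.00       487.7774     3,414.4418
  8     1,000.00       440.2323     3,521.8585
  9    26,000.00    10,330.3611    92,973.2503
  Σ                 15,513.3953   113,537.5402
Price P = Σ PV = 15,513.3953.
Macaulay duration = Σ(t·PV) / P = 113,537.5402 / 15,513.3953 = 7.31868 years.

7.3187 years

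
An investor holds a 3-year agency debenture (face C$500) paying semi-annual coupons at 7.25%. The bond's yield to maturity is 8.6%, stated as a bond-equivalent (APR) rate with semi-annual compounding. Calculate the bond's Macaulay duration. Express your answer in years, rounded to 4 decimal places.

Periodic yield y = 0.043. Discount each cash flow and weight by its period:
  t   CF        PV=CF/(1+0.043)^t    t·PV
  1       18.125        17.3778        17.3778
  2       18.125        16.6613        33.3226
  3       18.125        15.9744        47.9233
  4       18.125        15.3158        61.2634
  5       18.125        14.6844        73.4220
  6      518.125       402.4655     2,414.7932
  Σ                    482.4793     2,648.1023
Price P = Σ PV = 482.4793.
Macaulay duration = Σ(t·PV) / P = 2,648.1023 / 482.4793 = 5.48853 half-year periods.
In years: 5.48853 / 2 = 2.74427 years.

2.7443 years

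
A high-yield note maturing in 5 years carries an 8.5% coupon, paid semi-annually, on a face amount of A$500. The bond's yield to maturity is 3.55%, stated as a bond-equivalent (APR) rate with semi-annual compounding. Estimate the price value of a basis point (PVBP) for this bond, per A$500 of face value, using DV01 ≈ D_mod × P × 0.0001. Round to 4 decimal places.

Periodic yield y = 0.01775.
  t   CF        PV=CF/(1+0.01775)^t    t·PV
  1        21.25        20.8794        20.8794
  2        21.25        20.5152        41.0305
  3        21.25        20.1575        60.4724
  4        21.25        19.8059        79.2236
  5        21.25        19.4605        97.3024
  6        21.25        19.1211       114.7264
  7        21.25        18.7876       131.5132
  8        21.25        18.4599       147.6794
  9        21.25        18.1380       163.2418
  10      521.25       437.1545     4,371.5450
  Σ                    612.4795     5,227.6141
P = 612.4795; D_Mac = 8.53517 half-year periods = 4.26758 yrs; D_mod = 4.19315 yrs.
DV01 ≈ 4.19315 × 612.4795 × 0.0001 = 0.256822.

A$0.2568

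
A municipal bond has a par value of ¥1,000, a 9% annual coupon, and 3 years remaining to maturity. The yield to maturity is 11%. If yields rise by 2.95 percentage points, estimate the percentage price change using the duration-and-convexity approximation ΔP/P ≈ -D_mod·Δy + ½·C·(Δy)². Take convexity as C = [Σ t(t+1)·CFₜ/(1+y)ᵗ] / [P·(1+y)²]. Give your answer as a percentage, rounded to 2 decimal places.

With y = 0.11:
  t   CF        PV=CF/(1+0.11)^t    t·PV        t(t+1)·PV
  1        90.00        81.0811        81.0811         162.1622
  2        90.00        73.0460       146.0920         438.2761
  3     1,090.00       796.9986     2,390.9958       9,563.9833
  Σ                    951.1257     2,618.1689      10,164.4215
P = 951.1257; D_Mac = 2.75271 yrs; D_mod = 2.47991 yrs; C = 8.67359.
Duration effect: -2.47991 × (+0.0295) = -0.073157
Convexity effect: 0.5 × 8.67359 × (0.0295)² = +0.0037741
ΔP/P ≈ -0.073157 + 0.0037741 = -0.069383 = -6.9383%.

-6.94%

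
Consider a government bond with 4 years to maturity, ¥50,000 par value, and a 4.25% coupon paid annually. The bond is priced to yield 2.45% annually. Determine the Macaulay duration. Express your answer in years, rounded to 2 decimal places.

Periodic yield y = 0.0245. Discount each cash flow and weight by its year:
  t   CF        PV=CF/(1+0.0245)^t    t·PV
  1     2,125.00     2,074.1825     2,074.1825
  2     2,125.00     2,024.5803     4,049.1606
  3     2,125.00     1,976.1643     5,928.4929
  4    52,125.00    47,314.9316   189,259.7266
  Σ                 53,389.8588   201,311.5626
Price P = Σ PV = 53,389.8588.
Macaulay duration = Σ(t·PV) / P = 201,311.5626 / 53,389.8588 = 3.77060 years.

3.77 years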